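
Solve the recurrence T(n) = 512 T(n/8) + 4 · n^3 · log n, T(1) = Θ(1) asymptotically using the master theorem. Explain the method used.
T(n) = Θ(n^3 · (log n)^2)

Here log_8 512 = 3 and f(n) = 4 · n^3 · log n = Θ(n^(log_8 512) · (log n)^1). This is the extended Case 2 of the master theorem (f matches the critical exponent up to log factors), giving T(n) = Θ(n^(log_8 512) · (log n)^(1+1)) = Θ(n^3 · (log n)^2).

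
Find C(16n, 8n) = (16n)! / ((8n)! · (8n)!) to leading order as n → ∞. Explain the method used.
C(16n, 8n) ~ (4)^(8n) · sqrt(1/(π·8n))

Write N = 8n. Apply Stirling to each factorial:
  (2N)! ~ sqrt(2π·2N) · (2N/e)^(2N),
  N! ~ sqrt(2π N) · (N/e)^N,
  (1N)! ~ sqrt(2π·1N) · (1N/e)^(1N).
The exponential factors combine to (2N)^(2N) / (N^N · (1N)^(1N)) = 2^(2N)/1^(1N) = (2^2/1^1)^N = (4)^N.
The square-root prefactors combine to sqrt(2π·2N) / (sqrt(2π N)·sqrt(2π·1N)) = sqrt(2 / (2π·1·N)) = sqrt(1/(π·8n)).
Substituting N = 8n: C(16n, 8n) ~ (4)^(8n) · sqrt(1/(π·8n)).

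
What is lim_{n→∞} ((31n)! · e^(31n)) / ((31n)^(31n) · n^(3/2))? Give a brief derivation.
lim = 0

Stirling: (31n)! ~ sqrt(2π·31n) · (31n/e)^(31n). Hence
  (31n)! · e^(31n) / (31n)^(31n) ~ sqrt(2π·31n).
Dividing by n^(3/2): sqrt(2π·31n) / n^(3/2) = sqrt(2π·31) · n^((1−3)/2), so the expression behaves like sqrt(2π·31) · n^((1−3)/2) → 0.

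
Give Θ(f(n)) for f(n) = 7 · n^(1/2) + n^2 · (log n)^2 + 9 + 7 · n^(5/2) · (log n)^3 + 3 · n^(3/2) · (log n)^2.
f(n) ∈ Θ(n^(5/2) · (log n)^3)

Compare the terms by growth order. For large n, n^a · (log n)^b dominates n^a' · (log n)^b' iff a > a', or (a = a' and b > b'). Ranking the 5 terms shows the dominant one is 7 · n^(5/2) · (log n)^3. Hence f(n) ∈ Θ(n^(5/2) · (log n)^3).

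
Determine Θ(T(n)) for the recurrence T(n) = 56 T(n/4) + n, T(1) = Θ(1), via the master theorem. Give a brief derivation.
T(n) = Θ(n^(log_4 56))

Master theorem: compare f(n) = n to n^(log_4 56) where log_4 56 ≈ 2.904. Since 1 < log_4 56, we have f(n) = O(n^(log_4 56 − ε)) for some ε > 0 — Case 1. Hence T(n) = Θ(n^(log_4 56)).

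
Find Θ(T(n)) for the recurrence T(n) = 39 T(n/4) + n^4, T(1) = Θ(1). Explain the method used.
T(n) = Θ(n^4)

log_4 39 ≈ 2.643. f(n) = n^4 dominates n^(log_4 39) since 4 > 2.643, and the regularity condition a·f(n/b) = 39·(n/4)^4 = (39/256)·n^4 ≤ c·f(n) holds with c = 39/256 ≈ 0.152 < 1. So this is Case 3: T(n) = Θ(f(n)) = Θ(n^4).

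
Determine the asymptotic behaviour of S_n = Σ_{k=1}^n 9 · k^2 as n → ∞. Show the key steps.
S_n ~ 3 · n^3

By integral comparison (Euler-Maclaurin), Σ_{k=1}^n 9 · k^2 = 9 · ∫_0^n x^2 dx + O(n^2) = 9 · n^3/3 = 3 · n^3 + O(n^2). (Equivalently, Faulhaber's formula gives the same leading term.)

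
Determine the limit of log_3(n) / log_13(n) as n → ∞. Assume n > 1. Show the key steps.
lim = ln(13) / ln(3) = log_3(13)

Change of base: log_3(n) = ln n / ln 3 and log_13(n) = ln n / ln 13. The ratio is (ln n / ln 3) · (ln 13 / ln n) = ln 13 / ln 3, a constant independent of n. So the limit is ln 13 / ln 3 = log_3(13).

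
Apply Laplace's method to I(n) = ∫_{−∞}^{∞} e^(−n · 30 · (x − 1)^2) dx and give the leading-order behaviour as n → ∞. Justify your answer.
I(n) = sqrt(π/(30n))

Here φ(x) = 30 · (x − 1)^2 has its unique minimum at x* = 1 with φ(x*) = 0 and φ''(x*) = 60. Laplace's method gives
  I(n) ~ e^(−n φ(x*)) · sqrt(2π / (n · φ''(x*))) = sqrt(2π / (60n)) = sqrt(π/(30n)).
This is exact: substituting u = (x − 1)·sqrt(30n) gives I(n) = (1/sqrt(30n)) ∫_{−∞}^{∞} e^(−u^2) du = sqrt(π/(30n)).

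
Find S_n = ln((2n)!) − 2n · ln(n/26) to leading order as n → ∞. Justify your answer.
S_n ~ 2n · (ln 52 − 1) + O(ln n)

Stirling: ln((2n)!) = 2n ln(2n) − 2n + O(ln n).
  S_n = 2n ln(2n) − 2n − 2n ln(n/26) + O(ln n)
      = 2n ln(2n) − 2n ln n + 2n ln 26 − 2n + O(ln n)
      = 2n ln 2 + 2n ln 26 − 2n + O(ln n)
      = 2n (ln 52 − 1) + O(ln n).
Numerically ln(52) − 1 ≈ 2.9512.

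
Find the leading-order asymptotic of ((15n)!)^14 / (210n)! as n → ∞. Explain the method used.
((15n)!)^14/(210n)! ~ ((2π·15n)^(13/2) / sqrt(14)) · 14^(−14·15n)  →  0

Write N = 15n. Stirling: N! ~ sqrt(2π N)(N/e)^N and (14N)! ~ sqrt(2π·14N)·(14N/e)^(14N).
  (N!)^14/(14N)! ~ (2π N)^(14/2) (N/e)^(14N) / [sqrt(2π·14N) (14N/e)^(14N)]
     = (2π N)^(14/2) / sqrt(2π·14N) · (N/(14N))^(14N)
     = (2π N)^((14−1)/2) / sqrt(14) · 14^(−14N).
Since 14^14 > 1, the factor 14^(−14N) decays exponentially, so the ratio → 0. Substituting N = 15n gives the stated form.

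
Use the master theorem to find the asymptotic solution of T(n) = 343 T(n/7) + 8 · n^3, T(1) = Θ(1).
T(n) = Θ(n^3 log n)

log_7 343 = 3, and f(n) = 8 · n^3 = Θ(n^(log_7 343)). This is Case 2 of the master theorem: T(n) = Θ(f(n) · log n) = Θ(n^3 log n).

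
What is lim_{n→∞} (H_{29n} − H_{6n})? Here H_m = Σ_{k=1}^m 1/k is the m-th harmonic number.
lim = ln(29/6)

Euler-Maclaurin gives H_m = ln m + γ + 1/(2m) + O(1/m^2). The γ and O(1/m) terms cancel in the difference:
  H_{29n} − H_{6n} = ln(29n) − ln(6n) + O(1/n) = ln(29/6) + O(1/n).
Hence the limit is ln(29/6).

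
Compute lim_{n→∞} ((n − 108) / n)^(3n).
lim = e^(−324)

Rewrite as (1 − 108/n)^(3n). By the standard limit (1 + x/n)^n → e^x, we have (1 − 108/n)^n → e^(−108), and raising to the 3rd power gives e^(−324).
More precisely, ln[(1 − 108/n)^(3n)] = 3n · ln(1 − 108/n) = 3n · (-108/n + O(1/n^2)) = -324 + O(1/n) → -324.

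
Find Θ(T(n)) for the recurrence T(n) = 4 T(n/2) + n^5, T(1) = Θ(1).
T(n) = Θ(n^5)

log_2 4 ≈ 2.000. f(n) = n^5 dominates n^(log_2 4) since 5 > 2.000, and the regularity condition a·f(n/b) = 4·(n/2)^5 = (4/32)·n^5 ≤ c·f(n) holds with c = 4/32 ≈ 0.125 < 1. So this is Case 3: T(n) = Θ(f(n)) = Θ(n^5).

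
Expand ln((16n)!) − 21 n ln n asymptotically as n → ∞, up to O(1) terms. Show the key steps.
ln((16n)!) − 21 n ln n = −5 n ln n + 16(ln 16 − 1) n + (1/2) ln(2π·16n) + O(1/n)

Stirling: ln((16n)!) = 16n ln(16n) − 16n + (1/2) ln(2π·16n) + O(1/n).
Expand 16n ln(16n) = 16n (ln n + ln 16) = 16n ln n + 16n ln 16.
Subtract 21n ln n: leading term is (16 − 21) n ln n = −5 n ln n. The next term is 16n ln 16 − 16n = 16(ln 16 − 1) n. Then the (1/2) ln(2π·16n) correction.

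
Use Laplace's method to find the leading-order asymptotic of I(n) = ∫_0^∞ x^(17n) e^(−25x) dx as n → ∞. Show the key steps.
I(n) ~ (sqrt(2π·17n) / 25) · (17n/(25e))^(17n)

Write the integrand as exp(17n ln x − 25x) and set f(x) = 17n ln x − 25x. Then f'(x) = 17n/x − 25 = 0 at x* = 17n/25, and f''(x*) = −17n/x*^2 = −25^2/(17n). Laplace's method (interior maximum) gives
  I(n) ~ e^(f(x*)) · sqrt(2π / |f''(x*)|)
        = exp(17n ln(17n/25) − 17n) · sqrt(2π · 17n / 25^2)
        = (17n/25)^(17n) e^(−17n) · sqrt(2π·17n) / 25
        = (sqrt(2π·17n) / 25) · (17n/(25e))^(17n).
This matches Γ(17n+1)/25^(17n+1) with Stirling applied to Γ.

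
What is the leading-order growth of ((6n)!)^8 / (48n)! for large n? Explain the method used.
((6n)!)^8/(48n)! ~ ((2π·6n)^(7/2) / sqrt(8)) · 8^(−8·6n)  →  0

Write N = 6n. Stirling: N! ~ sqrt(2π N)(N/e)^N and (8N)! ~ sqrt(2π·8N)·(8N/e)^(8N).
  (N!)^8/(8N)! ~ (2π N)^(8/2) (N/e)^(8N) / [sqrt(2π·8N) (8N/e)^(8N)]
     = (2π N)^(8/2) / sqrt(2π·8N) · (N/(8N))^(8N)
     = (2π N)^((8−1)/2) / sqrt(8) · 8^(−8N).
Since 8^8 > 1, the factor 8^(−8N) decays exponentially, so the ratio → 0. Substituting N = 6n gives the stated form.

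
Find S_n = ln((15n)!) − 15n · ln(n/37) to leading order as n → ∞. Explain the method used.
S_n ~ 15n · (ln 555 − 1) + O(ln n)

Stirling: ln((15n)!) = 15n ln(15n) − 15n + O(ln n).
  S_n = 15n ln(15n) − 15n − 15n ln(n/37) + O(ln n)
      = 15n ln(15n) − 15n ln n + 15n ln 37 − 15n + O(ln n)
      = 15n ln 15 + 15n ln 37 − 15n + O(ln n)
      = 15n (ln 555 − 1) + O(ln n).
Numerically ln(555) − 1 ≈ 5.3190.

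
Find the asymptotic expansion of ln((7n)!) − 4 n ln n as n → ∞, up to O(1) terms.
ln((7n)!) − 4 n ln n = 3 n ln n + 7(ln 7 − 1) n + (1/2) ln(2π·7n) + O(1/n)

Stirling: ln((7n)!) = 7n ln(7n) − 7n + (1/2) ln(2π·7n) + O(1/n).
Expand 7n ln(7n) = 7n (ln n + ln 7) = 7n ln n + 7n ln 7.
Subtract 4n ln n: leading term is (7 − 4) n ln n = 3 n ln n. The next term is 7n ln 7 − 7n = 7(ln 7 − 1) n. Then the (1/2) ln(2π·7n) correction.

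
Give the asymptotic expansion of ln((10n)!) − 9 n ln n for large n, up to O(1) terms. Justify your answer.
ln((10n)!) − 9 n ln n = n ln n + 10(ln 10 − 1) n + (1/2) ln(2π·10n) + O(1/n)

Stirling: ln((10n)!) = 10n ln(10n) − 10n + (1/2) ln(2π·10n) + O(1/n).
Expand 10n ln(10n) = 10n (ln n + ln 10) = 10n ln n + 10n ln 10.
Subtract 9n ln n: leading term is (10 − 9) n ln n = n ln n. The next term is 10n ln 10 − 10n = 10(ln 10 − 1) n. Then the (1/2) ln(2π·10n) correction.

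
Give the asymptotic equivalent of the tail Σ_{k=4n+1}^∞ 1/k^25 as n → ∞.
Σ_{k>4n} 1/k^25 ~ 1/(24 · (4n)^24)

Compare to the integral: ∫_{4n}^∞ x^(−25) dx = [−x^(−24)/24]_{4n}^∞ = 1/((25−1)·(4n)^24). Euler-Maclaurin then gives
  Σ_{k>4n} 1/k^25 = ∫_{4n}^∞ dx/x^25 − 1/(2·(4n)^25) + O(1/(4n)^26).
(Equivalently this is ζ(25) − Σ_{k≤4n} 1/k^25.)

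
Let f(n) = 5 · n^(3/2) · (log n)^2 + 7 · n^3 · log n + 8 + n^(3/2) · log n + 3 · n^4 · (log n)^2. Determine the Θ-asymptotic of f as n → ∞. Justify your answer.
f(n) ∈ Θ(n^4 · (log n)^2)

Compare the terms by growth order. For large n, n^a · (log n)^b dominates n^a' · (log n)^b' iff a > a', or (a = a' and b > b'). Ranking the 5 terms shows the dominant one is 3 · n^4 · (log n)^2. Hence f(n) ∈ Θ(n^4 · (log n)^2).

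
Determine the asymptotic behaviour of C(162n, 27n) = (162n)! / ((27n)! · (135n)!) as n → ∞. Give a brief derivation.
C(162n, 27n) ~ (46656/3125)^(27n) · sqrt(3/(5π·27n))

Write N = 27n. Apply Stirling to each factorial:
  (6N)! ~ sqrt(2π·6N) · (6N/e)^(6N),
  N! ~ sqrt(2π N) · (N/e)^N,
  (5N)! ~ sqrt(2π·5N) · (5N/e)^(5N).
The exponential factors combine to (6N)^(6N) / (N^N · (5N)^(5N)) = 6^(6N)/5^(5N) = (6^6/5^5)^N = (46656/3125)^N.
The square-root prefactors combine to sqrt(2π·6N) / (sqrt(2π N)·sqrt(2π·5N)) = sqrt(6 / (2π·5·N)) = sqrt(3/(5π·27n)).
Substituting N = 27n: C(162n, 27n) ~ (46656/3125)^(27n) · sqrt(3/(5π·27n)).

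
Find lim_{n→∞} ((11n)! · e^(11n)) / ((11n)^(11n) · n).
lim = 0

Stirling: (11n)! ~ sqrt(2π·11n) · (11n/e)^(11n). Hence
  (11n)! · e^(11n) / (11n)^(11n) ~ sqrt(2π·11n).
Dividing by n: sqrt(2π·11n) / n = sqrt(2π·11) · n^((1−2)/2), so the expression behaves like sqrt(2π·11) · n^((1−2)/2) → 0.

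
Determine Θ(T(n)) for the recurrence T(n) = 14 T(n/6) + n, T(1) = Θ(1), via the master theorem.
T(n) = Θ(n^(log_6 14))

Master theorem: compare f(n) = n to n^(log_6 14) where log_6 14 ≈ 1.473. Since 1 < log_6 14, we have f(n) = O(n^(log_6 14 − ε)) for some ε > 0 — Case 1. Hence T(n) = Θ(n^(log_6 14)).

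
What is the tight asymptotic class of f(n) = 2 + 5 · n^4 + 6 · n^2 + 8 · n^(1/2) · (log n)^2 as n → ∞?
f(n) ∈ Θ(n^4)

Compare the terms by growth order. For large n, n^a · (log n)^b dominates n^a' · (log n)^b' iff a > a', or (a = a' and b > b'). Ranking the 4 terms shows the dominant one is 5 · n^4. Hence f(n) ∈ Θ(n^4).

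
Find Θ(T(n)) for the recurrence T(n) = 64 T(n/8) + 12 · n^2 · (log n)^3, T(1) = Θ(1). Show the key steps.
T(n) = Θ(n^2 · (log n)^4)

Here log_8 64 = 2 and f(n) = 12 · n^2 · (log n)^3 = Θ(n^(log_8 64) · (log n)^3). This is the extended Case 2 of the master theorem (f matches the critical exponent up to log factors), giving T(n) = Θ(n^(log_8 64) · (log n)^(3+1)) = Θ(n^2 · (log n)^4).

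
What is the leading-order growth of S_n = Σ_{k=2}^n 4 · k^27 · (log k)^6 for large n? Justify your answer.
S_n ~ n^28 · (log n)^6 / 7

By integral comparison, S_n = ∫_1^n 4 · x^27 · (log x)^6 dx + O(n^27 · (log n)^6). For the integral, the leading term of ∫_1^n x^27 (log x)^6 dx is n^28/28 · (log n)^6 (by repeated integration by parts; each step lowers the log-exponent and produces a relatively O(1/log n) correction). Hence S_n ~ n^28 · (log n)^6 / 7.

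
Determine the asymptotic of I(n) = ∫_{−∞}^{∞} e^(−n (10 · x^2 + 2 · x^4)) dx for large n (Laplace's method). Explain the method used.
I(n) ~ sqrt(π/(10n))

φ(x) = 10 · x^2 + 2 · x^4 has its unique global minimum at x* = 0 (since φ'(x) = 20x + 8x^3 = 0 only at x = 0 for real x with both coefficients positive, and φ → ∞ as |x| → ∞). At x* = 0, φ(0) = 0 and φ''(0) = 20. Laplace's method then gives
  I(n) ~ sqrt(2π / (n · φ''(0))) · e^(−n φ(0)) = sqrt(2π / (20n)) = sqrt(π/(10n)).
The 2 · x^4 term contributes only at subleading order (an O(1/n) relative correction).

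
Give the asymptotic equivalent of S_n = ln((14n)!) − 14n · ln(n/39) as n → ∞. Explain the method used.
S_n ~ 14n · (ln 546 − 1) + O(ln n)

Stirling: ln((14n)!) = 14n ln(14n) − 14n + O(ln n).
  S_n = 14n ln(14n) − 14n − 14n ln(n/39) + O(ln n)
      = 14n ln(14n) − 14n ln n + 14n ln 39 − 14n + O(ln n)
      = 14n ln 14 + 14n ln 39 − 14n + O(ln n)
      = 14n (ln 546 − 1) + O(ln n).
Numerically ln(546) − 1 ≈ 5.3026.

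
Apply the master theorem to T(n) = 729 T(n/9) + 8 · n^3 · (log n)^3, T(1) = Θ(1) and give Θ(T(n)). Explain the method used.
T(n) = Θ(n^3 · (log n)^4)

Here log_9 729 = 3 and f(n) = 8 · n^3 · (log n)^3 = Θ(n^(log_9 729) · (log n)^3). This is the extended Case 2 of the master theorem (f matches the critical exponent up to log factors), giving T(n) = Θ(n^(log_9 729) · (log n)^(3+1)) = Θ(n^3 · (log n)^4).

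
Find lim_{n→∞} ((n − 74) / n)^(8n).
lim = e^(−592)

Rewrite as (1 − 74/n)^(8n). By the standard limit (1 + x/n)^n → e^x, we have (1 − 74/n)^n → e^(−74), and raising to the 8th power gives e^(−592).
More precisely, ln[(1 − 74/n)^(8n)] = 8n · ln(1 − 74/n) = 8n · (-74/n + O(1/n^2)) = -592 + O(1/n) → -592.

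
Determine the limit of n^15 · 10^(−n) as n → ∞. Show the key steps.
lim = 0

Exponentials with base > 1 dominate every fixed polynomial: for any fixed c, n^c / 10^n → 0 as n → ∞ (e.g. by the ratio test, or by writing 10^n = e^(n ln 10) and noting e^(n ln 10) / n^c → ∞). Hence n^15 · 10^(−n) = n^15 / 10^n → 0.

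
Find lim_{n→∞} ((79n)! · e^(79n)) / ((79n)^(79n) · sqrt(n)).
lim = sqrt(2π·79)

Stirling: (79n)! ~ sqrt(2π·79n) · (79n/e)^(79n). Hence
  (79n)! · e^(79n) / (79n)^(79n) ~ sqrt(2π·79n).
Dividing by sqrt(n): sqrt(2π·79n) / sqrt(n) = sqrt(2π·79) · n^((1−1)/2), so the limit is sqrt(2π·79).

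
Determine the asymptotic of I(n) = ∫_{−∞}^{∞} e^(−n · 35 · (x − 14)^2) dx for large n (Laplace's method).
I(n) = sqrt(π/(35n))

Here φ(x) = 35 · (x − 14)^2 has its unique minimum at x* = 14 with φ(x*) = 0 and φ''(x*) = 70. Laplace's method gives
  I(n) ~ e^(−n φ(x*)) · sqrt(2π / (n · φ''(x*))) = sqrt(2π / (70n)) = sqrt(π/(35n)).
This is exact: substituting u = (x − 14)·sqrt(35n) gives I(n) = (1/sqrt(35n)) ∫_{−∞}^{∞} e^(−u^2) du = sqrt(π/(35n)).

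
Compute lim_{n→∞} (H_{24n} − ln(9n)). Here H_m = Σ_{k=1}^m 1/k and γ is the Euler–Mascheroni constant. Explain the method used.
lim = ln(8/3) + γ

By Euler-Maclaurin, H_m = ln m + γ + O(1/m). So
  H_{24n} − ln(9n) = ln(24n) + γ − ln(9n) + O(1/n)
                       = ln(24/9) + γ + O(1/n).
Hence the limit is ln(24/9) + γ (= ln(8/3)).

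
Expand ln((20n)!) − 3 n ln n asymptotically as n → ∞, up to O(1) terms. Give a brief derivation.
ln((20n)!) − 3 n ln n = 17 n ln n + 20(ln 20 − 1) n + (1/2) ln(2π·20n) + O(1/n)

Stirling: ln((20n)!) = 20n ln(20n) − 20n + (1/2) ln(2π·20n) + O(1/n).
Expand 20n ln(20n) = 20n (ln n + ln 20) = 20n ln n + 20n ln 20.
Subtract 3n ln n: leading term is (20 − 3) n ln n = 17 n ln n. The next term is 20n ln 20 − 20n = 20(ln 20 − 1) n. Then the (1/2) ln(2π·20n) correction.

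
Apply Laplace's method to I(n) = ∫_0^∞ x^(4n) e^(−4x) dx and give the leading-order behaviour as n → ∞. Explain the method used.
I(n) ~ (sqrt(2π·4n) / 4) · (4n/(4e))^(4n)

Write the integrand as exp(4n ln x − 4x) and set f(x) = 4n ln x − 4x. Then f'(x) = 4n/x − 4 = 0 at x* = 4n/4, and f''(x*) = −4n/x*^2 = −4^2/(4n). Laplace's method (interior maximum) gives
  I(n) ~ e^(f(x*)) · sqrt(2π / |f''(x*)|)
        = exp(4n ln(4n/4) − 4n) · sqrt(2π · 4n / 4^2)
        = (4n/4)^(4n) e^(−4n) · sqrt(2π·4n) / 4
        = (sqrt(2π·4n) / 4) · (4n/(4e))^(4n).
This matches Γ(4n+1)/4^(4n+1) with Stirling applied to Γ.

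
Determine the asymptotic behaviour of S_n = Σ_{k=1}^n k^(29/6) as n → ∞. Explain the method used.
S_n ~ (6/35) · n^(35/6)

Integral comparison: Σ_{k=1}^n k^(29/6) = ∫_0^n x^(29/6) dx + O(n^(29/6)). The integral is n^(1 + 29/6) / (1 + 29/6) = n^((29+6)/6) / ((29+6)/6) = (6/35) · n^(35/6).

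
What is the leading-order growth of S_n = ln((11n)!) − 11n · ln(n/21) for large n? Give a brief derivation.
S_n ~ 11n · (ln 231 − 1) + O(ln n)

Stirling: ln((11n)!) = 11n ln(11n) − 11n + O(ln n).
  S_n = 11n ln(11n) − 11n − 11n ln(n/21) + O(ln n)
      = 11n ln(11n) − 11n ln n + 11n ln 21 − 11n + O(ln n)
      = 11n ln 11 + 11n ln 21 − 11n + O(ln n)
      = 11n (ln 231 − 1) + O(ln n).
Numerically ln(231) − 1 ≈ 4.4424.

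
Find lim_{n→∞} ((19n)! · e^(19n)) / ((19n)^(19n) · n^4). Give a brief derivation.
lim = 0

Stirling: (19n)! ~ sqrt(2π·19n) · (19n/e)^(19n). Hence
  (19n)! · e^(19n) / (19n)^(19n) ~ sqrt(2π·19n).
Dividing by n^4: sqrt(2π·19n) / n^4 = sqrt(2π·19) · n^((1−8)/2), so the expression behaves like sqrt(2π·19) · n^((1−8)/2) → 0.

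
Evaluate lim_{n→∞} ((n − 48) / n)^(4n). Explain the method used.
lim = e^(−192)

Rewrite as (1 − 48/n)^(4n). By the standard limit (1 + x/n)^n → e^x, we have (1 − 48/n)^n → e^(−48), and raising to the 4th power gives e^(−192).
More precisely, ln[(1 − 48/n)^(4n)] = 4n · ln(1 − 48/n) = 4n · (-48/n + O(1/n^2)) = -192 + O(1/n) → -192.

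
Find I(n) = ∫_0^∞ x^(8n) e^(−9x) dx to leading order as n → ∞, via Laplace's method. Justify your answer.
I(n) ~ (sqrt(2π·8n) / 9) · (8n/(9e))^(8n)

Write the integrand as exp(8n ln x − 9x) and set f(x) = 8n ln x − 9x. Then f'(x) = 8n/x − 9 = 0 at x* = 8n/9, and f''(x*) = −8n/x*^2 = −9^2/(8n). Laplace's method (interior maximum) gives
  I(n) ~ e^(f(x*)) · sqrt(2π / |f''(x*)|)
        = exp(8n ln(8n/9) − 8n) · sqrt(2π · 8n / 9^2)
        = (8n/9)^(8n) e^(−8n) · sqrt(2π·8n) / 9
        = (sqrt(2π·8n) / 9) · (8n/(9e))^(8n).
This matches Γ(8n+1)/9^(8n+1) with Stirling applied to Γ.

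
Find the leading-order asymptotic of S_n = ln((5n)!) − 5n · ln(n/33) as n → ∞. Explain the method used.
S_n ~ 5n · (ln 165 − 1) + O(ln n)

Stirling: ln((5n)!) = 5n ln(5n) − 5n + O(ln n).
  S_n = 5n ln(5n) − 5n − 5n ln(n/33) + O(ln n)
      = 5n ln(5n) − 5n ln n + 5n ln 33 − 5n + O(ln n)
      = 5n ln 5 + 5n ln 33 − 5n + O(ln n)
      = 5n (ln 165 − 1) + O(ln n).
Numerically ln(165) − 1 ≈ 4.1059.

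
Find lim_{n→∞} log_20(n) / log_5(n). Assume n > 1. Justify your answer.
lim = ln(5) / ln(20) = log_20(5)

Change of base: log_20(n) = ln n / ln 20 and log_5(n) = ln n / ln 5. The ratio is (ln n / ln 20) · (ln 5 / ln n) = ln 5 / ln 20, a constant independent of n. So the limit is ln 5 / ln 20 = log_20(5).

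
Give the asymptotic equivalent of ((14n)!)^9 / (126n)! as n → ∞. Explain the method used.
((14n)!)^9/(126n)! ~ ((2π·14n)^(8/2) / 3) · 9^(−9·14n)  →  0

Write N = 14n. Stirling: N! ~ sqrt(2π N)(N/e)^N and (9N)! ~ sqrt(2π·9N)·(9N/e)^(9N).
  (N!)^9/(9N)! ~ (2π N)^(9/2) (N/e)^(9N) / [sqrt(2π·9N) (9N/e)^(9N)]
     = (2π N)^(9/2) / sqrt(2π·9N) · (N/(9N))^(9N)
     = (2π N)^((9−1)/2) / 3 · 9^(−9N).
Since 9^9 > 1, the factor 9^(−9N) decays exponentially, so the ratio → 0. Substituting N = 14n gives the stated form.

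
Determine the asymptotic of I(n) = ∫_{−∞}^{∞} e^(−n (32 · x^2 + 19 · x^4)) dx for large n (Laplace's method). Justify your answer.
I(n) ~ sqrt(π/(32n))

φ(x) = 32 · x^2 + 19 · x^4 has its unique global minimum at x* = 0 (since φ'(x) = 64x + 76x^3 = 0 only at x = 0 for real x with both coefficients positive, and φ → ∞ as |x| → ∞). At x* = 0, φ(0) = 0 and φ''(0) = 64. Laplace's method then gives
  I(n) ~ sqrt(2π / (n · φ''(0))) · e^(−n φ(0)) = sqrt(2π / (64n)) = sqrt(π/(32n)).
The 19 · x^4 term contributes only at subleading order (an O(1/n) relative correction).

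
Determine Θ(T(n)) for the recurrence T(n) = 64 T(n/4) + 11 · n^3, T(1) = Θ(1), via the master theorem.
T(n) = Θ(n^3 log n)

log_4 64 = 3, and f(n) = 11 · n^3 = Θ(n^(log_4 64)). This is Case 2 of the master theorem: T(n) = Θ(f(n) · log n) = Θ(n^3 log n).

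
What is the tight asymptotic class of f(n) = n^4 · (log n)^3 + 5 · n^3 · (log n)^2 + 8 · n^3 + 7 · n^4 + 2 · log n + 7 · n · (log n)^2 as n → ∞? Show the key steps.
f(n) ∈ Θ(n^4 · (log n)^3)

Compare the terms by growth order. For large n, n^a · (log n)^b dominates n^a' · (log n)^b' iff a > a', or (a = a' and b > b'). Ranking the 6 terms shows the dominant one is n^4 · (log n)^3. Hence f(n) ∈ Θ(n^4 · (log n)^3).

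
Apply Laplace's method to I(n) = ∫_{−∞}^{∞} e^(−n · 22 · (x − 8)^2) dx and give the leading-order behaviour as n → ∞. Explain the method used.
I(n) = sqrt(π/(22n))

Here φ(x) = 22 · (x − 8)^2 has its unique minimum at x* = 8 with φ(x*) = 0 and φ''(x*) = 44. Laplace's method gives
  I(n) ~ e^(−n φ(x*)) · sqrt(2π / (n · φ''(x*))) = sqrt(2π / (44n)) = sqrt(π/(22n)).
This is exact: substituting u = (x − 8)·sqrt(22n) gives I(n) = (1/sqrt(22n)) ∫_{−∞}^{∞} e^(−u^2) du = sqrt(π/(22n)).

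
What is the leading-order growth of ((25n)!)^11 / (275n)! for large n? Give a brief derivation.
((25n)!)^11/(275n)! ~ ((2π·25n)^(10/2) / sqrt(11)) · 11^(−11·25n)  →  0

Write N = 25n. Stirling: N! ~ sqrt(2π N)(N/e)^N and (11N)! ~ sqrt(2π·11N)·(11N/e)^(11N).
  (N!)^11/(11N)! ~ (2π N)^(11/2) (N/e)^(11N) / [sqrt(2π·11N) (11N/e)^(11N)]
     = (2π N)^(11/2) / sqrt(2π·11N) · (N/(11N))^(11N)
     = (2π N)^((11−1)/2) / sqrt(11) · 11^(−11N).
Since 11^11 > 1, the factor 11^(−11N) decays exponentially, so the ratio → 0. Substituting N = 25n gives the stated form.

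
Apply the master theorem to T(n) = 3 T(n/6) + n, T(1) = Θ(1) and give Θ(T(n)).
T(n) = Θ(n)

log_6 3 ≈ 0.613. f(n) = n dominates n^(log_6 3) since 1 > 0.613, and the regularity condition a·f(n/b) = 3·(n/6)^1 = (3/6)·n ≤ c·f(n) holds with c = 3/6 ≈ 0.5 < 1. So this is Case 3: T(n) = Θ(f(n)) = Θ(n).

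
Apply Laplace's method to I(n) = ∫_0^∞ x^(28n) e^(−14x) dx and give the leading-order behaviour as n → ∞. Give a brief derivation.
I(n) ~ (sqrt(2π·28n) / 14) · (28n/(14e))^(28n)

Write the integrand as exp(28n ln x − 14x) and set f(x) = 28n ln x − 14x. Then f'(x) = 28n/x − 14 = 0 at x* = 28n/14, and f''(x*) = −28n/x*^2 = −14^2/(28n). Laplace's method (interior maximum) gives
  I(n) ~ e^(f(x*)) · sqrt(2π / |f''(x*)|)
        = exp(28n ln(28n/14) − 28n) · sqrt(2π · 28n / 14^2)
        = (28n/14)^(28n) e^(−28n) · sqrt(2π·28n) / 14
        = (sqrt(2π·28n) / 14) · (28n/(14e))^(28n).
This matches Γ(28n+1)/14^(28n+1) with Stirling applied to Γ.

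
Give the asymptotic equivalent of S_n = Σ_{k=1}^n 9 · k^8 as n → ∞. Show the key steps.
S_n ~ n^9

By integral comparison (Euler-Maclaurin), Σ_{k=1}^n 9 · k^8 = 9 · ∫_0^n x^8 dx + O(n^8) = 9 · n^9/9 = n^9 + O(n^8). (Equivalently, Faulhaber's formula gives the same leading term.)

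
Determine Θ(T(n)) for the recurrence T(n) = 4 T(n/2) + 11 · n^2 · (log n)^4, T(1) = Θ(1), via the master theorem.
T(n) = Θ(n^2 · (log n)^5)

Here log_2 4 = 2 and f(n) = 11 · n^2 · (log n)^4 = Θ(n^(log_2 4) · (log n)^4). This is the extended Case 2 of the master theorem (f matches the critical exponent up to log factors), giving T(n) = Θ(n^(log_2 4) · (log n)^(4+1)) = Θ(n^2 · (log n)^5).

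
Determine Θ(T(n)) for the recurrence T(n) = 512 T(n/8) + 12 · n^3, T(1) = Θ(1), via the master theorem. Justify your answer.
T(n) = Θ(n^3 log n)

log_8 512 = 3, and f(n) = 12 · n^3 = Θ(n^(log_8 512)). This is Case 2 of the master theorem: T(n) = Θ(f(n) · log n) = Θ(n^3 log n).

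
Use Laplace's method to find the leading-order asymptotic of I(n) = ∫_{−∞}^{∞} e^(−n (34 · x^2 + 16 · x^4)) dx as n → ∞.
I(n) ~ sqrt(π/(34n))

φ(x) = 34 · x^2 + 16 · x^4 has its unique global minimum at x* = 0 (since φ'(x) = 68x + 64x^3 = 0 only at x = 0 for real x with both coefficients positive, and φ → ∞ as |x| → ∞). At x* = 0, φ(0) = 0 and φ''(0) = 68. Laplace's method then gives
  I(n) ~ sqrt(2π / (n · φ''(0))) · e^(−n φ(0)) = sqrt(2π / (68n)) = sqrt(π/(34n)).
The 16 · x^4 term contributes only at subleading order (an O(1/n) relative correction).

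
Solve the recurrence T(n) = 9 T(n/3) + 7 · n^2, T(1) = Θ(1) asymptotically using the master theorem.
T(n) = Θ(n^2 log n)

log_3 9 = 2, and f(n) = 7 · n^2 = Θ(n^(log_3 9)). This is Case 2 of the master theorem: T(n) = Θ(f(n) · log n) = Θ(n^2 log n).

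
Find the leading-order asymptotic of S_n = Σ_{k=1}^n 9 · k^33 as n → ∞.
S_n ~ 9 · n^34 / 34

By integral comparison (Euler-Maclaurin), Σ_{k=1}^n 9 · k^33 = 9 · ∫_0^n x^33 dx + O(n^33) = 9 · n^34/34 + O(n^33). (Equivalently, Faulhaber's formula gives the same leading term.)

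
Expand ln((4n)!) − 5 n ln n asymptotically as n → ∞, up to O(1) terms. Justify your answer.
ln((4n)!) − 5 n ln n = −n ln n + 4(ln 4 − 1) n + (1/2) ln(2π·4n) + O(1/n)

Stirling: ln((4n)!) = 4n ln(4n) − 4n + (1/2) ln(2π·4n) + O(1/n).
Expand 4n ln(4n) = 4n (ln n + ln 4) = 4n ln n + 4n ln 4.
Subtract 5n ln n: leading term is (4 − 5) n ln n = −n ln n. The next term is 4n ln 4 − 4n = 4(ln 4 − 1) n. Then the (1/2) ln(2π·4n) correction.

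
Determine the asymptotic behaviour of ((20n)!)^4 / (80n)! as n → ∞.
((20n)!)^4/(80n)! ~ ((2π·20n)^(3/2) / 2) · 4^(−4·20n)  →  0

Write N = 20n. Stirling: N! ~ sqrt(2π N)(N/e)^N and (4N)! ~ sqrt(2π·4N)·(4N/e)^(4N).
  (N!)^4/(4N)! ~ (2π N)^(4/2) (N/e)^(4N) / [sqrt(2π·4N) (4N/e)^(4N)]
     = (2π N)^(4/2) / sqrt(2π·4N) · (N/(4N))^(4N)
     = (2π N)^((4−1)/2) / 2 · 4^(−4N).
Since 4^4 > 1, the factor 4^(−4N) decays exponentially, so the ratio → 0. Substituting N = 20n gives the stated form.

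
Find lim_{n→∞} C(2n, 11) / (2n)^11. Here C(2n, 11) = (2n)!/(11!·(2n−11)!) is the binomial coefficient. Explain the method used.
lim = 1/11! = 1/39916800

With N = 2n → ∞: C(N, 11) / N^11 = [N(N−1)…(N−10)] / (11! · N^11) = (1/11!) · 1 · (1 − 1/(2n)) · … · (1 − 10/(2n)). Each factor → 1 as N → ∞, so the limit is 1/11! = 1/39916800.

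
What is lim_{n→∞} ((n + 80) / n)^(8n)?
lim = e^640

Rewrite as (1 + 80/n)^(8n). By the standard limit (1 + x/n)^n → e^x, we have (1 + 80/n)^n → e^80, and raising to the 8th power gives e^640.
More precisely, ln[(1 + 80/n)^(8n)] = 8n · ln(1 + 80/n) = 8n · (80/n + O(1/n^2)) = 640 + O(1/n) → 640.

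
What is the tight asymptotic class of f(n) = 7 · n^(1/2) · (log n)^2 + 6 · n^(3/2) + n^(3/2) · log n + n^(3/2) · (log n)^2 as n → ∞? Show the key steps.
f(n) ∈ Θ(n^(3/2) · (log n)^2)

Compare the terms by growth order. For large n, n^a · (log n)^b dominates n^a' · (log n)^b' iff a > a', or (a = a' and b > b'). Ranking the 4 terms shows the dominant one is n^(3/2) · (log n)^2. Hence f(n) ∈ Θ(n^(3/2) · (log n)^2).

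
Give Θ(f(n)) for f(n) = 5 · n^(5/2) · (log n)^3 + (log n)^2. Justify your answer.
f(n) ∈ Θ(n^(5/2) · (log n)^3)

Compare the terms by growth order. For large n, n^a · (log n)^b dominates n^a' · (log n)^b' iff a > a', or (a = a' and b > b'). Ranking the 2 terms shows the dominant one is 5 · n^(5/2) · (log n)^3. Hence f(n) ∈ Θ(n^(5/2) · (log n)^3).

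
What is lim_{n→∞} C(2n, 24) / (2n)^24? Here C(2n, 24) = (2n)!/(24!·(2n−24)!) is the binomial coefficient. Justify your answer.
lim = 1/24! = 1/620448401733239439360000

With N = 2n → ∞: C(N, 24) / N^24 = [N(N−1)…(N−23)] / (24! · N^24) = (1/24!) · 1 · (1 − 1/(2n)) · … · (1 − 23/(2n)). Each factor → 1 as N → ∞, so the limit is 1/24! = 1/620448401733239439360000.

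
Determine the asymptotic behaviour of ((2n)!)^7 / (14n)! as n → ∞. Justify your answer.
((2n)!)^7/(14n)! ~ ((2π·2n)^(6/2) / sqrt(7)) · 7^(−7·2n)  →  0

Write N = 2n. Stirling: N! ~ sqrt(2π N)(N/e)^N and (7N)! ~ sqrt(2π·7N)·(7N/e)^(7N).
  (N!)^7/(7N)! ~ (2π N)^(7/2) (N/e)^(7N) / [sqrt(2π·7N) (7N/e)^(7N)]
     = (2π N)^(7/2) / sqrt(2π·7N) · (N/(7N))^(7N)
     = (2π N)^((7−1)/2) / sqrt(7) · 7^(−7N).
Since 7^7 > 1, the factor 7^(−7N) decays exponentially, so the ratio → 0. Substituting N = 2n gives the stated form.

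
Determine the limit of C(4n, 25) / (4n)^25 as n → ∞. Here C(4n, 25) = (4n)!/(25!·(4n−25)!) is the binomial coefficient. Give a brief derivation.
lim = 1/25! = 1/15511210043330985984000000

With N = 4n → ∞: C(N, 25) / N^25 = [N(N−1)…(N−24)] / (25! · N^25) = (1/25!) · 1 · (1 − 1/(4n)) · … · (1 − 24/(4n)). Each factor → 1 as N → ∞, so the limit is 1/25! = 1/15511210043330985984000000.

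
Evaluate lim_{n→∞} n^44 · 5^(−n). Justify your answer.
lim = 0

Exponentials with base > 1 dominate every fixed polynomial: for any fixed c, n^c / 5^n → 0 as n → ∞ (e.g. by the ratio test, or by writing 5^n = e^(n ln 5) and noting e^(n ln 5) / n^c → ∞). Hence n^44 · 5^(−n) = n^44 / 5^n → 0.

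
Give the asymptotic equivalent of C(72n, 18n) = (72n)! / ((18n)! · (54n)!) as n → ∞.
C(72n, 18n) ~ (256/27)^(18n) · sqrt(2/(3π·18n))

Write N = 18n. Apply Stirling to each factorial:
  (4N)! ~ sqrt(2π·4N) · (4N/e)^(4N),
  N! ~ sqrt(2π N) · (N/e)^N,
  (3N)! ~ sqrt(2π·3N) · (3N/e)^(3N).
The exponential factors combine to (4N)^(4N) / (N^N · (3N)^(3N)) = 4^(4N)/3^(3N) = (4^4/3^3)^N = (256/27)^N.
The square-root prefactors combine to sqrt(2π·4N) / (sqrt(2π N)·sqrt(2π·3N)) = sqrt(4 / (2π·3·N)) = sqrt(2/(3π·18n)).
Substituting N = 18n: C(72n, 18n) ~ (256/27)^(18n) · sqrt(2/(3π·18n)).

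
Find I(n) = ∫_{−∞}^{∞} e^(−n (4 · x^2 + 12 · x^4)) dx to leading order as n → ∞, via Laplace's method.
I(n) ~ sqrt(π/(4n))

φ(x) = 4 · x^2 + 12 · x^4 has its unique global minimum at x* = 0 (since φ'(x) = 8x + 48x^3 = 0 only at x = 0 for real x with both coefficients positive, and φ → ∞ as |x| → ∞). At x* = 0, φ(0) = 0 and φ''(0) = 8. Laplace's method then gives
  I(n) ~ sqrt(2π / (n · φ''(0))) · e^(−n φ(0)) = sqrt(2π / (8n)) = sqrt(π/(4n)).
The 12 · x^4 term contributes only at subleading order (an O(1/n) relative correction).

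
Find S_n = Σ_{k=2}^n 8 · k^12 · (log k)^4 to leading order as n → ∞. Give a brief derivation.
S_n ~ 8 · n^13 · (log n)^4 / 13

By integral comparison, S_n = ∫_1^n 8 · x^12 · (log x)^4 dx + O(n^12 · (log n)^4). For the integral, the leading term of ∫_1^n x^12 (log x)^4 dx is n^13/13 · (log n)^4 (by repeated integration by parts; each step lowers the log-exponent and produces a relatively O(1/log n) correction). Hence S_n ~ 8 · n^13 · (log n)^4 / 13.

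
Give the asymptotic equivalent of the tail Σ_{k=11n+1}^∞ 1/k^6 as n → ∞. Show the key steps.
Σ_{k>11n} 1/k^6 ~ 1/(5 · (11n)^5)

Compare to the integral: ∫_{11n}^∞ x^(−6) dx = [−x^(−5)/5]_{11n}^∞ = 1/((6−1)·(11n)^5). Euler-Maclaurin then gives
  Σ_{k>11n} 1/k^6 = ∫_{11n}^∞ dx/x^6 − 1/(2·(11n)^6) + O(1/(11n)^7).
(Equivalently this is ζ(6) − Σ_{k≤11n} 1/k^6.)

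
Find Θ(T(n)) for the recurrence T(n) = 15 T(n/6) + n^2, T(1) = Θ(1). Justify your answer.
T(n) = Θ(n^2)

log_6 15 ≈ 1.511. f(n) = n^2 dominates n^(log_6 15) since 2 > 1.511, and the regularity condition a·f(n/b) = 15·(n/6)^2 = (15/36)·n^2 ≤ c·f(n) holds with c = 15/36 ≈ 0.417 < 1. So this is Case 3: T(n) = Θ(f(n)) = Θ(n^2).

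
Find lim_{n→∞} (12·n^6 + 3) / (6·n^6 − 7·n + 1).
lim = 12/6 = 2

For large n the leading n^6 terms dominate both numerator and denominator. Dividing top and bottom by n^6, every other term tends to 0, leaving 12/6 = 2.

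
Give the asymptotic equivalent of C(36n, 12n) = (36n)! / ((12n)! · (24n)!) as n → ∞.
C(36n, 12n) ~ (27/4)^(12n) · sqrt(3/(4π·12n))

Write N = 12n. Apply Stirling to each factorial:
  (3N)! ~ sqrt(2π·3N) · (3N/e)^(3N),
  N! ~ sqrt(2π N) · (N/e)^N,
  (2N)! ~ sqrt(2π·2N) · (2N/e)^(2N).
The exponential factors combine to (3N)^(3N) / (N^N · (2N)^(2N)) = 3^(3N)/2^(2N) = (3^3/2^2)^N = (27/4)^N.
The square-root prefactors combine to sqrt(2π·3N) / (sqrt(2π N)·sqrt(2π·2N)) = sqrt(3 / (2π·2·N)) = sqrt(3/(4π·12n)).
Substituting N = 12n: C(36n, 12n) ~ (27/4)^(12n) · sqrt(3/(4π·12n)).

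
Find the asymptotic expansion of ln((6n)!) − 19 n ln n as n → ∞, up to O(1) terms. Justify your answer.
ln((6n)!) − 19 n ln n = −13 n ln n + 6(ln 6 − 1) n + (1/2) ln(2π·6n) + O(1/n)

Stirling: ln((6n)!) = 6n ln(6n) − 6n + (1/2) ln(2π·6n) + O(1/n).
Expand 6n ln(6n) = 6n (ln n + ln 6) = 6n ln n + 6n ln 6.
Subtract 19n ln n: leading term is (6 − 19) n ln n = −13 n ln n. The next term is 6n ln 6 − 6n = 6(ln 6 − 1) n. Then the (1/2) ln(2π·6n) correction.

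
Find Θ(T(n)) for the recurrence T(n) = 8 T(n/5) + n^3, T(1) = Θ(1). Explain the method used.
T(n) = Θ(n^3)

log_5 8 ≈ 1.292. f(n) = n^3 dominates n^(log_5 8) since 3 > 1.292, and the regularity condition a·f(n/b) = 8·(n/5)^3 = (8/125)·n^3 ≤ c·f(n) holds with c = 8/125 ≈ 0.064 < 1. So this is Case 3: T(n) = Θ(f(n)) = Θ(n^3).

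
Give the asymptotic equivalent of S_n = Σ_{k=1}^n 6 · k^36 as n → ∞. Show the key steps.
S_n ~ 6 · n^37 / 37

By integral comparison (Euler-Maclaurin), Σ_{k=1}^n 6 · k^36 = 6 · ∫_0^n x^36 dx + O(n^36) = 6 · n^37/37 + O(n^36). (Equivalently, Faulhaber's formula gives the same leading term.)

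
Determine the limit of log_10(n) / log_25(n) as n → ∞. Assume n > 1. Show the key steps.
lim = ln(25) / ln(10) = log_10(25)

Change of base: log_10(n) = ln n / ln 10 and log_25(n) = ln n / ln 25. The ratio is (ln n / ln 10) · (ln 25 / ln n) = ln 25 / ln 10, a constant independent of n. So the limit is ln 25 / ln 10 = log_10(25).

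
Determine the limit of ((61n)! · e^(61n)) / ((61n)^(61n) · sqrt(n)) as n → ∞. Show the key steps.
lim = sqrt(2π·61)

Stirling: (61n)! ~ sqrt(2π·61n) · (61n/e)^(61n). Hence
  (61n)! · e^(61n) / (61n)^(61n) ~ sqrt(2π·61n).
Dividing by sqrt(n): sqrt(2π·61n) / sqrt(n) = sqrt(2π·61) · n^((1−1)/2), so the limit is sqrt(2π·61).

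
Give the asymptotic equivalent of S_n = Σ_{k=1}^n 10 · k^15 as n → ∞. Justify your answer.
S_n ~ 5 · n^16 / 8

By integral comparison (Euler-Maclaurin), Σ_{k=1}^n 10 · k^15 = 10 · ∫_0^n x^15 dx + O(n^15) = 10 · n^16/16 = 5 · n^16 / 8 + O(n^15). (Equivalently, Faulhaber's formula gives the same leading term.)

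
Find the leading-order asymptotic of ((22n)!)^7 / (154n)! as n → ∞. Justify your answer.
((22n)!)^7/(154n)! ~ ((2π·22n)^(6/2) / sqrt(7)) · 7^(−7·22n)  →  0

Write N = 22n. Stirling: N! ~ sqrt(2π N)(N/e)^N and (7N)! ~ sqrt(2π·7N)·(7N/e)^(7N).
  (N!)^7/(7N)! ~ (2π N)^(7/2) (N/e)^(7N) / [sqrt(2π·7N) (7N/e)^(7N)]
     = (2π N)^(7/2) / sqrt(2π·7N) · (N/(7N))^(7N)
     = (2π N)^((7−1)/2) / sqrt(7) · 7^(−7N).
Since 7^7 > 1, the factor 7^(−7N) decays exponentially, so the ratio → 0. Substituting N = 22n gives the stated form.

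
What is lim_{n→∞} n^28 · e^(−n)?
lim = 0

Exponentials with base > 1 dominate every fixed polynomial: for any fixed c, n^c / e^n → 0 as n → ∞ (e.g. by the ratio test, or since e^n grows faster than any power of n). Hence n^28 · e^(−n) = n^28 / e^n → 0.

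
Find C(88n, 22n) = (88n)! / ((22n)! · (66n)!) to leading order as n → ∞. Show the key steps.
C(88n, 22n) ~ (256/27)^(22n) · sqrt(2/(3π·22n))

Write N = 22n. Apply Stirling to each factorial:
  (4N)! ~ sqrt(2π·4N) · (4N/e)^(4N),
  N! ~ sqrt(2π N) · (N/e)^N,
  (3N)! ~ sqrt(2π·3N) · (3N/e)^(3N).
The exponential factors combine to (4N)^(4N) / (N^N · (3N)^(3N)) = 4^(4N)/3^(3N) = (4^4/3^3)^N = (256/27)^N.
The square-root prefactors combine to sqrt(2π·4N) / (sqrt(2π N)·sqrt(2π·3N)) = sqrt(4 / (2π·3·N)) = sqrt(2/(3π·22n)).
Substituting N = 22n: C(88n, 22n) ~ (256/27)^(22n) · sqrt(2/(3π·22n)).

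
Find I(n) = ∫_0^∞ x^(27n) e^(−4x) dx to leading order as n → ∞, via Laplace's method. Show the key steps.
I(n) ~ (sqrt(2π·27n) / 4) · (27n/(4e))^(27n)

Write the integrand as exp(27n ln x − 4x) and set f(x) = 27n ln x − 4x. Then f'(x) = 27n/x − 4 = 0 at x* = 27n/4, and f''(x*) = −27n/x*^2 = −4^2/(27n). Laplace's method (interior maximum) gives
  I(n) ~ e^(f(x*)) · sqrt(2π / |f''(x*)|)
        = exp(27n ln(27n/4) − 27n) · sqrt(2π · 27n / 4^2)
        = (27n/4)^(27n) e^(−27n) · sqrt(2π·27n) / 4
        = (sqrt(2π·27n) / 4) · (27n/(4e))^(27n).
This matches Γ(27n+1)/4^(27n+1) with Stirling applied to Γ.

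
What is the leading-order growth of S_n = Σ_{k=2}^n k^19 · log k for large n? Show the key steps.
S_n ~ n^20 log n / 20 − n^20 / 400

By integral comparison, S_n = ∫_1^n x^19 · log x dx + O(n^19 · log n). For the integral, ∫ x^19 log x dx = n^20 log n / 20 − n^20/400 (integration by parts). Hence S_n ~ n^20 log n / 20 − n^20 / 400.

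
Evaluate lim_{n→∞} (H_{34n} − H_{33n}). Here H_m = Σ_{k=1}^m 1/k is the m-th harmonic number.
lim = ln(34/33)

Euler-Maclaurin gives H_m = ln m + γ + 1/(2m) + O(1/m^2). The γ and O(1/m) terms cancel in the difference:
  H_{34n} − H_{33n} = ln(34n) − ln(33n) + O(1/n) = ln(34/33) + O(1/n).
Hence the limit is ln(34/33).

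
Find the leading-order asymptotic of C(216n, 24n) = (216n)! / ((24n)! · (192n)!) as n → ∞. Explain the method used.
C(216n, 24n) ~ (387420489/16777216)^(24n) · sqrt(9/(16π·24n))

Write N = 24n. Apply Stirling to each factorial:
  (9N)! ~ sqrt(2π·9N) · (9N/e)^(9N),
  N! ~ sqrt(2π N) · (N/e)^N,
  (8N)! ~ sqrt(2π·8N) · (8N/e)^(8N).
The exponential factors combine to (9N)^(9N) / (N^N · (8N)^(8N)) = 9^(9N)/8^(8N) = (9^9/8^8)^N = (387420489/16777216)^N.
The square-root prefactors combine to sqrt(2π·9N) / (sqrt(2π N)·sqrt(2π·8N)) = sqrt(9 / (2π·8·N)) = sqrt(9/(16π·24n)).
Substituting N = 24n: C(216n, 24n) ~ (387420489/16777216)^(24n) · sqrt(9/(16π·24n)).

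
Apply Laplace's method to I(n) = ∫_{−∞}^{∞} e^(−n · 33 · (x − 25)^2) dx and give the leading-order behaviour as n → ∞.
I(n) = sqrt(π/(33n))

Here φ(x) = 33 · (x − 25)^2 has its unique minimum at x* = 25 with φ(x*) = 0 and φ''(x*) = 66. Laplace's method gives
  I(n) ~ e^(−n φ(x*)) · sqrt(2π / (n · φ''(x*))) = sqrt(2π / (66n)) = sqrt(π/(33n)).
This is exact: substituting u = (x − 25)·sqrt(33n) gives I(n) = (1/sqrt(33n)) ∫_{−∞}^{∞} e^(−u^2) du = sqrt(π/(33n)).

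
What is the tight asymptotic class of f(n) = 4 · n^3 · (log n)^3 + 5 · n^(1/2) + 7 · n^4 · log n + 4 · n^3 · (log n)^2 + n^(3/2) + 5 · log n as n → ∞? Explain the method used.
f(n) ∈ Θ(n^4 · log n)

Compare the terms by growth order. For large n, n^a · (log n)^b dominates n^a' · (log n)^b' iff a > a', or (a = a' and b > b'). Ranking the 6 terms shows the dominant one is 7 · n^4 · log n. Hence f(n) ∈ Θ(n^4 · log n).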